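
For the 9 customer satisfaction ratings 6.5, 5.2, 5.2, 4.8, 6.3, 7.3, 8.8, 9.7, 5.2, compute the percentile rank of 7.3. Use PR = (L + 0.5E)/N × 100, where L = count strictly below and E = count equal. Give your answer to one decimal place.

72.2

N = 9.
Strictly below 7.3: 6. Equal to 7.3: 1.
PR = (6 + 0.5·1)/9 × 100 = 72.2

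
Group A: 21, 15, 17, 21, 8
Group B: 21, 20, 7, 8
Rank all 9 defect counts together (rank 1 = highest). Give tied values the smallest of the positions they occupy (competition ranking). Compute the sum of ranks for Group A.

Sorted (descending): 21, 21, 21, 20, 17, 15, 8, 8, 7
The 3 values of 21 occupy positions 1–3 → each gets rank 1.
The 2 values of 8 occupy positions 7–8 → each gets rank 7.
Group A values → pooled ranks: 21→1, 15→6, 17→5, 21→1, 8→7
Rank sum = 1 + 6 + 5 + 1 + 7 = 20

20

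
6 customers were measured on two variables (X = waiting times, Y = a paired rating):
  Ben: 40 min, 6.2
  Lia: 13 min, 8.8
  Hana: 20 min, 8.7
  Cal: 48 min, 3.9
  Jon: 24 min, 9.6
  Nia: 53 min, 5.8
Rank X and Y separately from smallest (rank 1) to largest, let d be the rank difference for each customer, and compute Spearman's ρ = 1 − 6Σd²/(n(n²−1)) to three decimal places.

-0.771

Ranks of variable 1: 4, 1, 2, 5, 3, 6
Ranks of variable 2: 3, 5, 4, 1, 6, 2
d = r₁ − r₂: 1, -4, -2, 4, -3, 4
d²: 1, 16, 4, 16, 9, 16; Σd² = 62
ρ = 1 − 6·62/(6·35) = 1 − 372/210 = -0.771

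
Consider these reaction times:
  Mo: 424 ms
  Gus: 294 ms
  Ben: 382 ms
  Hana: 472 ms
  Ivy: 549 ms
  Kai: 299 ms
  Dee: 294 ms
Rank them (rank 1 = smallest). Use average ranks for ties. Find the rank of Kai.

Sorted (ascending): 294, 294, 299, 382, 424, 472, 549
The 2 values of 294 occupy positions 1–2 → average rank (1+2)/2 = 1.5.
Kai has value 299 ms → rank 3.

3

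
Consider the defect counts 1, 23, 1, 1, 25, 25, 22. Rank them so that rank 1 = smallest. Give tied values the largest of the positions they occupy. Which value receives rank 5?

23

Sorted (ascending): 1, 1, 1, 22, 23, 25, 25
The 3 values of 1 occupy positions 1–3 → each gets rank 3.
The 2 values of 25 occupy positions 6–7 → each gets rank 7.
Rank 5 → value 23.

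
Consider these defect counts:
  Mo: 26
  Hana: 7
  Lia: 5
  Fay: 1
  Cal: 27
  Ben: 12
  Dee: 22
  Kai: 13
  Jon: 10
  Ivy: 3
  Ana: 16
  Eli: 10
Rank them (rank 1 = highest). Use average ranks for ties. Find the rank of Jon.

Sorted (descending): 27, 26, 22, 16, 13, 12, 10, 10, 7, 5, 3, 1
The 2 values of 10 occupy positions 7–8 → average rank (7+8)/2 = 7.5.
Jon has value 10 → rank 7.5.

7.5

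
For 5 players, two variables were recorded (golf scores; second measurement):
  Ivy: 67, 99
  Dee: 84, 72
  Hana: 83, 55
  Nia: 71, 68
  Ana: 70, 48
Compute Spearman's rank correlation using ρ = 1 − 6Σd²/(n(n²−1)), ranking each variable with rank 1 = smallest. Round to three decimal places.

-0.100

Ranks of variable 1: 1, 5, 4, 3, 2
Ranks of variable 2: 5, 4, 2, 3, 1
d = r₁ − r₂: -4, 1, 2, 0, 1
d²: 16, 1, 4, 0, 1; Σd² = 22
ρ = 1 − 6·22/(5·24) = 1 − 132/120 = -0.100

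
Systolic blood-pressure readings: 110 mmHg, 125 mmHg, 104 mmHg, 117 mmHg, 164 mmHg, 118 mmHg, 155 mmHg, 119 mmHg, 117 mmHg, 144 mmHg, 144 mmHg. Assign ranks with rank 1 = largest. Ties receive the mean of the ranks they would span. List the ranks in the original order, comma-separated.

10, 5, 11, 8.5, 1, 7, 2, 6, 8.5, 3.5, 3.5

Sorted (descending): 164, 155, 144, 144, 125, 119, 118, 117, 117, 110, 104
The 2 values of 144 occupy positions 3–4 → average rank (3+4)/2 = 3.5.
The 2 values of 117 occupy positions 8–9 → average rank (8+9)/2 = 8.5.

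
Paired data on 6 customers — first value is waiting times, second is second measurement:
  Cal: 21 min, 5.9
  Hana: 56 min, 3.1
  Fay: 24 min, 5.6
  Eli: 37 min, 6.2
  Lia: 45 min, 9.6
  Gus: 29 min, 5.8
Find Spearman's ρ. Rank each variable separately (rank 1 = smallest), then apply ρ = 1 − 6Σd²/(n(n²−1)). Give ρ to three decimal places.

-0.029

Ranks of variable 1: 1, 6, 2, 4, 5, 3
Ranks of variable 2: 4, 1, 2, 5, 6, 3
d = r₁ − r₂: -3, 5, 0, -1, -1, 0
d²: 9, 25, 0, 1, 1, 0; Σd² = 36
ρ = 1 − 6·36/(6·35) = 1 − 216/210 = -0.029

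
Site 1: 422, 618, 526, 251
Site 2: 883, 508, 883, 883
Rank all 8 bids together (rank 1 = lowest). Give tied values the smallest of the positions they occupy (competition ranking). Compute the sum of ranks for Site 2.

21

Sorted (ascending): 251, 422, 508, 526, 618, 883, 883, 883
The 3 values of 883 occupy positions 6–8 → each gets rank 6.
Site 2 values → pooled ranks: 883→6, 508→3, 883→6, 883→6
Rank sum = 6 + 3 + 6 + 6 = 21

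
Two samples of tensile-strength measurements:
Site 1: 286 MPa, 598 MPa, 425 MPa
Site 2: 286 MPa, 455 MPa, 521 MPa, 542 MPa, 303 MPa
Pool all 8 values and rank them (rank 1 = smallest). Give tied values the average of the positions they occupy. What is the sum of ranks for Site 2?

Sorted (ascending): 286, 286, 303, 425, 455, 521, 542, 598
The 2 values of 286 occupy positions 1–2 → average rank (1+2)/2 = 1.5.
Site 2 values → pooled ranks: 286→1.5, 455→5, 521→6, 542→7, 303→3
Rank sum = 1.5 + 5 + 6 + 7 + 3 = 22.5

22.5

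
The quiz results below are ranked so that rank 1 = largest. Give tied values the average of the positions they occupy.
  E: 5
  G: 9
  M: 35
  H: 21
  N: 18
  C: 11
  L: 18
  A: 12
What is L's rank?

3.5

Sorted (descending): 35, 21, 18, 18, 12, 11, 9, 5
The 2 values of 18 occupy positions 3–4 → average rank (3+4)/2 = 3.5.
L has value 18 → rank 3.5.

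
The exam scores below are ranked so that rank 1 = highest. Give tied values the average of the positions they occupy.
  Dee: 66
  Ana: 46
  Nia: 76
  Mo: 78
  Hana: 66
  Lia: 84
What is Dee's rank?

4.5

Sorted (descending): 84, 78, 76, 66, 66, 46
The 2 values of 66 occupy positions 4–5 → average rank (4+5)/2 = 4.5.
Dee has value 66 → rank 4.5.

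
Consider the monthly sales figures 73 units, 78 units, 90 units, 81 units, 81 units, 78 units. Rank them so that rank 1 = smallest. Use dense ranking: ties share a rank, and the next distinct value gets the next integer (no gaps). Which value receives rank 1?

Sorted (ascending): 73, 78, 78, 81, 81, 90
The 2 values of 78 share dense rank 2.
The 2 values of 81 share dense rank 3.
Remaining distinct values take the next consecutive integers.
Rank 1 → value 73.

73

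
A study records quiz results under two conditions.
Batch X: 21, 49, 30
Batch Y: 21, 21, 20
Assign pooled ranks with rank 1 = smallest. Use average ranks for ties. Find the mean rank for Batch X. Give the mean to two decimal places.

4.67

Sorted (ascending): 20, 21, 21, 21, 30, 49
The 3 values of 21 occupy positions 2–4 → average rank 3.
Batch X values → pooled ranks: 21→3, 49→6, 30→5
Mean rank = (3 + 6 + 5) / 3 = 4.67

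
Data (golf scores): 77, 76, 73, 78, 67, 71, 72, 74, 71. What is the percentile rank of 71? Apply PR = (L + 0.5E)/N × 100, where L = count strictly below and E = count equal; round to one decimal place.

N = 9.
Strictly below 71: 1. Equal to 71: 2.
PR = (1 + 0.5·2)/9 × 100 = 22.2

22.2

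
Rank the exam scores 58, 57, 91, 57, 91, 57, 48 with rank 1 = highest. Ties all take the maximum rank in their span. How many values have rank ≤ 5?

Sorted (descending): 91, 91, 58, 57, 57, 57, 48
The 2 values of 91 occupy positions 1–2 → each gets rank 2.
The 3 values of 57 occupy positions 4–6 → each gets rank 6.
Ranks ≤ 5: {2, 2, 3} → 3 values.

3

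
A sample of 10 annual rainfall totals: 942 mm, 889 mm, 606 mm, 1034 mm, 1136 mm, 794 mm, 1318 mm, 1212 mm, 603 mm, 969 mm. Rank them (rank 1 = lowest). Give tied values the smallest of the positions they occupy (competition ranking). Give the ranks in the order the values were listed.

Sorted (ascending): 603, 606, 794, 889, 942, 969, 1034, 1136, 1212, 1318
No ties — each value takes its position as its rank.

5, 4, 2, 7, 8, 3, 10, 9, 1, 6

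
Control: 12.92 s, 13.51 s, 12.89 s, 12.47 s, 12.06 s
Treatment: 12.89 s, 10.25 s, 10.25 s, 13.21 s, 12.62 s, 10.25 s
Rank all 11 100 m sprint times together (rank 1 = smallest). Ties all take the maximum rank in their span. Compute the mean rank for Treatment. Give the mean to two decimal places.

5.50

Sorted (ascending): 10.25, 10.25, 10.25, 12.06, 12.47, 12.62, 12.89, 12.89, 12.92, 13.21, 13.51
The 3 values of 10.25 occupy positions 1–3 → each gets rank 3.
The 2 values of 12.89 occupy positions 7–8 → each gets rank 8.
Treatment values → pooled ranks: 12.89→8, 10.25→3, 10.25→3, 13.21→10, 12.62→6, 10.25→3
Mean rank = (8 + 3 + 3 + 10 + 6 + 3) / 6 = 5.50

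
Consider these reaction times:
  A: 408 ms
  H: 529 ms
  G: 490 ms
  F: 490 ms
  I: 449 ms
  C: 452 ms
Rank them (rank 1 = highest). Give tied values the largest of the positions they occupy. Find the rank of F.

3

Sorted (descending): 529, 490, 490, 452, 449, 408
The 2 values of 490 occupy positions 2–3 → each gets rank 3.
F has value 490 ms → rank 3.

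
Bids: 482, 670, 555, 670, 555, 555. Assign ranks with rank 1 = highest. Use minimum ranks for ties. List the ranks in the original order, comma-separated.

6, 1, 3, 1, 3, 3

Sorted (descending): 670, 670, 555, 555, 555, 482
The 2 values of 670 occupy positions 1–2 → each gets rank 1.
The 3 values of 555 occupy positions 3–5 → each gets rank 3.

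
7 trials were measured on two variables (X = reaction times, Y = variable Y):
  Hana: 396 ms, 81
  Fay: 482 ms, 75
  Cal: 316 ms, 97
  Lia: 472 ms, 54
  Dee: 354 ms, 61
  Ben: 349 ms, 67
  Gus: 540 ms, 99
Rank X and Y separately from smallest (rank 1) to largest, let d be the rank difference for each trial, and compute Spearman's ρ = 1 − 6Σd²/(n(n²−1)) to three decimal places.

Ranks of variable 1: 4, 6, 1, 5, 3, 2, 7
Ranks of variable 2: 5, 4, 6, 1, 2, 3, 7
d = r₁ − r₂: -1, 2, -5, 4, 1, -1, 0
d²: 1, 4, 25, 16, 1, 1, 0; Σd² = 48
ρ = 1 − 6·48/(7·48) = 1 − 288/336 = 0.143

0.143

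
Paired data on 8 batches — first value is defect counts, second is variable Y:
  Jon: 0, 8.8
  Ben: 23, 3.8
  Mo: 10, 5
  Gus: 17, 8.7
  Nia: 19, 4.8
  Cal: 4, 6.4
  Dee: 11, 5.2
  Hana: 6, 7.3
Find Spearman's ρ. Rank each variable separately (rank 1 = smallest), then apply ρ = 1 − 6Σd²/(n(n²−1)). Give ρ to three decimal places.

-0.714

Ranks of variable 1: 1, 8, 4, 6, 7, 2, 5, 3
Ranks of variable 2: 8, 1, 3, 7, 2, 5, 4, 6
d = r₁ − r₂: -7, 7, 1, -1, 5, -3, 1, -3
d²: 49, 49, 1, 1, 25, 9, 1, 9; Σd² = 144
ρ = 1 − 6·144/(8·63) = 1 − 864/504 = -0.714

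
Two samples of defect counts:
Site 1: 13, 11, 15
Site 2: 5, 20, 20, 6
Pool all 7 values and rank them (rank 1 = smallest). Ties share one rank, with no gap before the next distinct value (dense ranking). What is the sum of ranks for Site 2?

15

Sorted (ascending): 5, 6, 11, 13, 15, 20, 20
The 2 values of 20 share dense rank 6.
Remaining distinct values take the next consecutive integers.
Site 2 values → pooled ranks: 5→1, 20→6, 20→6, 6→2
Rank sum = 1 + 6 + 6 + 2 = 15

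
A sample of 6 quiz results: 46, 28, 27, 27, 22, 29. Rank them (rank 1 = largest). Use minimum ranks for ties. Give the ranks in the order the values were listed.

1, 3, 4, 4, 6, 2

Sorted (descending): 46, 29, 28, 27, 27, 22
The 2 values of 27 occupy positions 4–5 → each gets rank 4.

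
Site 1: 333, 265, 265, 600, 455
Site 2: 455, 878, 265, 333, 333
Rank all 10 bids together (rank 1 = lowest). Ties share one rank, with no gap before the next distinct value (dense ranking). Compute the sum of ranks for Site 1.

Sorted (ascending): 265, 265, 265, 333, 333, 333, 455, 455, 600, 878
The 3 values of 265 share dense rank 1.
The 3 values of 333 share dense rank 2.
The 2 values of 455 share dense rank 3.
Remaining distinct values take the next consecutive integers.
Site 1 values → pooled ranks: 333→2, 265→1, 265→1, 600→4, 455→3
Rank sum = 2 + 1 + 1 + 4 + 3 = 11

11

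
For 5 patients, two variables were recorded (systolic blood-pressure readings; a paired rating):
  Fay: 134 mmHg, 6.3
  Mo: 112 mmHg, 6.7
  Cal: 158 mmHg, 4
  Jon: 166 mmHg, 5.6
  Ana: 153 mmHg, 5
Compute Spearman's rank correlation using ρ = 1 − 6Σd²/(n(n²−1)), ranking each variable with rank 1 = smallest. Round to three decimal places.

-0.700

Ranks of variable 1: 2, 1, 4, 5, 3
Ranks of variable 2: 4, 5, 1, 3, 2
d = r₁ − r₂: -2, -4, 3, 2, 1
d²: 4, 16, 9, 4, 1; Σd² = 34
ρ = 1 − 6·34/(5·24) = 1 − 204/120 = -0.700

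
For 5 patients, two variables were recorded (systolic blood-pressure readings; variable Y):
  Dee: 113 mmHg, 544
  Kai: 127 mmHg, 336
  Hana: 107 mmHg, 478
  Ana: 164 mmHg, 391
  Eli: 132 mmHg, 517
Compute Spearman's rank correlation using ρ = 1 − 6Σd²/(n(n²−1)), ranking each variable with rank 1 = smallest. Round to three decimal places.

-0.300

Ranks of variable 1: 2, 3, 1, 5, 4
Ranks of variable 2: 5, 1, 3, 2, 4
d = r₁ − r₂: -3, 2, -2, 3, 0
d²: 9, 4, 4, 9, 0; Σd² = 26
ρ = 1 − 6·26/(5·24) = 1 − 156/120 = -0.300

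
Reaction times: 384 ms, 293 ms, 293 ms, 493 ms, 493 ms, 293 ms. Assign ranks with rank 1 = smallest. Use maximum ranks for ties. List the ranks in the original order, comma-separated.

Sorted (ascending): 293, 293, 293, 384, 493, 493
The 3 values of 293 occupy positions 1–3 → each gets rank 3.
The 2 values of 493 occupy positions 5–6 → each gets rank 6.

4, 3, 3, 6, 6, 3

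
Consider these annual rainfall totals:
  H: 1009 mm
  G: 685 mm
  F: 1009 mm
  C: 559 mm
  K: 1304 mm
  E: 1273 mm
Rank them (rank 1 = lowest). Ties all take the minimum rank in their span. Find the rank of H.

Sorted (ascending): 559, 685, 1009, 1009, 1273, 1304
The 2 values of 1009 occupy positions 3–4 → each gets rank 3.
H has value 1009 mm → rank 3.

3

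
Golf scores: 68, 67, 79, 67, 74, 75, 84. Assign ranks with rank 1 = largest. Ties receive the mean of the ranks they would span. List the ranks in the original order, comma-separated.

Sorted (descending): 84, 79, 75, 74, 68, 67, 67
The 2 values of 67 occupy positions 6–7 → average rank (6+7)/2 = 6.5.

5, 6.5, 2, 6.5, 4, 3, 1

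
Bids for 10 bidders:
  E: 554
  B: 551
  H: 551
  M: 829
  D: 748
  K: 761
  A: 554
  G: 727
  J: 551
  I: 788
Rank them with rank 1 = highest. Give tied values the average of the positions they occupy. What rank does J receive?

Sorted (descending): 829, 788, 761, 748, 727, 554, 554, 551, 551, 551
The 2 values of 554 occupy positions 6–7 → average rank (6+7)/2 = 6.5.
The 3 values of 551 occupy positions 8–10 → average rank 9.
J has value 551 → rank 9.

9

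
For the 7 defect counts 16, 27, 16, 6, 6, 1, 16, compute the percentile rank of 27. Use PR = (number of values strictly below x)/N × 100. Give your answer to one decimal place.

85.7

N = 7.
Strictly below 27: 6. Equal to 27: 1.
PR = 6/7 × 100 = 85.7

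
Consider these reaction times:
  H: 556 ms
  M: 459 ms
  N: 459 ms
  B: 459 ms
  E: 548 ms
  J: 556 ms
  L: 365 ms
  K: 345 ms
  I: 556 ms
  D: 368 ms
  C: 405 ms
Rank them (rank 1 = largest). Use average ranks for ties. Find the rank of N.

Sorted (descending): 556, 556, 556, 548, 459, 459, 459, 405, 368, 365, 345
The 3 values of 556 occupy positions 1–3 → average rank 2.
The 3 values of 459 occupy positions 5–7 → average rank 6.
N has value 459 ms → rank 6.

6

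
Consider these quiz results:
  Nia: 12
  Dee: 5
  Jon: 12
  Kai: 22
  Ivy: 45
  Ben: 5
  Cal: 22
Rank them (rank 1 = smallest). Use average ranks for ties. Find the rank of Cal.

Sorted (ascending): 5, 5, 12, 12, 22, 22, 45
The 2 values of 5 occupy positions 1–2 → average rank (1+2)/2 = 1.5.
The 2 values of 12 occupy positions 3–4 → average rank (3+4)/2 = 3.5.
The 2 values of 22 occupy positions 5–6 → average rank (5+6)/2 = 5.5.
Cal has value 22 → rank 5.5.

5.5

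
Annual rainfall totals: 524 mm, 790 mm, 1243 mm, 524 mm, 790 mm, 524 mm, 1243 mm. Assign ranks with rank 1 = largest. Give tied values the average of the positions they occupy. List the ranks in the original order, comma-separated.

Sorted (descending): 1243, 1243, 790, 790, 524, 524, 524
The 2 values of 1243 occupy positions 1–2 → average rank (1+2)/2 = 1.5.
The 2 values of 790 occupy positions 3–4 → average rank (3+4)/2 = 3.5.
The 3 values of 524 occupy positions 5–7 → average rank 6.

6, 3.5, 1.5, 6, 3.5, 6, 1.5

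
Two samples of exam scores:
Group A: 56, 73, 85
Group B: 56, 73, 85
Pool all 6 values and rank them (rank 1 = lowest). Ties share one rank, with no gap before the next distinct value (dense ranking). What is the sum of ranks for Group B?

6

Sorted (ascending): 56, 56, 73, 73, 85, 85
The 2 values of 56 share dense rank 1.
The 2 values of 73 share dense rank 2.
The 2 values of 85 share dense rank 3.
Group B values → pooled ranks: 56→1, 73→2, 85→3
Rank sum = 1 + 2 + 3 = 6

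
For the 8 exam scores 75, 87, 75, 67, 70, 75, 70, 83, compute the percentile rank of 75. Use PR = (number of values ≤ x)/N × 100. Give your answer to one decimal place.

N = 8.
Strictly below 75: 3. Equal to 75: 3.
PR = 6/8 × 100 = 75.0

75.0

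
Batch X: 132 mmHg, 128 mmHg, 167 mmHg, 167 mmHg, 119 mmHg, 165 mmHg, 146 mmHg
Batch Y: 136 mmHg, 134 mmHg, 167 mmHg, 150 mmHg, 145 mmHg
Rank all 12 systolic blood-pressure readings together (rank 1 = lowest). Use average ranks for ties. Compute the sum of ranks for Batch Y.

34

Sorted (ascending): 119, 128, 132, 134, 136, 145, 146, 150, 165, 167, 167, 167
The 3 values of 167 occupy positions 10–12 → average rank 11.
Batch Y values → pooled ranks: 136→5, 134→4, 167→11, 150→8, 145→6
Rank sum = 5 + 4 + 11 + 8 + 6 = 34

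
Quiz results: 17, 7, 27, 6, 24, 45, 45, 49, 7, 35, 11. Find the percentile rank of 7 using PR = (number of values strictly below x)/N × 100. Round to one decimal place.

N = 11.
Strictly below 7: 1. Equal to 7: 2.
PR = 1/11 × 100 = 9.1

9.1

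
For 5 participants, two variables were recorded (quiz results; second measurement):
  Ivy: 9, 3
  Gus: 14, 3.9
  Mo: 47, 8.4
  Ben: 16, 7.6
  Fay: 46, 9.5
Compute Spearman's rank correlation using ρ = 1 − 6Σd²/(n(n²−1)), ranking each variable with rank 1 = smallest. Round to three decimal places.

0.900

Ranks of variable 1: 1, 2, 5, 3, 4
Ranks of variable 2: 1, 2, 4, 3, 5
d = r₁ − r₂: 0, 0, 1, 0, -1
d²: 0, 0, 1, 0, 1; Σd² = 2
ρ = 1 − 6·2/(5·24) = 1 − 12/120 = 0.900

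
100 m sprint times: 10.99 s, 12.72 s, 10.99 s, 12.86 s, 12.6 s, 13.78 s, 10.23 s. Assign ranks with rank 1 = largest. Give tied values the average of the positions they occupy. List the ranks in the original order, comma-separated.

Sorted (descending): 13.78, 12.86, 12.72, 12.6, 10.99, 10.99, 10.23
The 2 values of 10.99 occupy positions 5–6 → average rank (5+6)/2 = 5.5.

5.5, 3, 5.5, 2, 4, 1, 7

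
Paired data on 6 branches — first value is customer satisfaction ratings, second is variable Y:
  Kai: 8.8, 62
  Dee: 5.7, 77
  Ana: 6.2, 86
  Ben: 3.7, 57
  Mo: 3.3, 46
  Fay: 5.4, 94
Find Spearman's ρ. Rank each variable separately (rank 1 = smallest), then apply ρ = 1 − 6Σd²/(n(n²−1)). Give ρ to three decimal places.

0.486

Ranks of variable 1: 6, 4, 5, 2, 1, 3
Ranks of variable 2: 3, 4, 5, 2, 1, 6
d = r₁ − r₂: 3, 0, 0, 0, 0, -3
d²: 9, 0, 0, 0, 0, 9; Σd² = 18
ρ = 1 − 6·18/(6·35) = 1 − 108/210 = 0.486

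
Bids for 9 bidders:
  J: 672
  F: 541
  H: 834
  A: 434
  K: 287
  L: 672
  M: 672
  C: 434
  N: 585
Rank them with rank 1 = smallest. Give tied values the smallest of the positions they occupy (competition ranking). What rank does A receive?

Sorted (ascending): 287, 434, 434, 541, 585, 672, 672, 672, 834
The 2 values of 434 occupy positions 2–3 → each gets rank 2.
The 3 values of 672 occupy positions 6–8 → each gets rank 6.
A has value 434 → rank 2.

2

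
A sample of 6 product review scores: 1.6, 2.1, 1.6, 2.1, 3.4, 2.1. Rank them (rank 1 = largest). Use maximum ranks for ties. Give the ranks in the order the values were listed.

6, 4, 6, 4, 1, 4

Sorted (descending): 3.4, 2.1, 2.1, 2.1, 1.6, 1.6
The 3 values of 2.1 occupy positions 2–4 → each gets rank 4.
The 2 values of 1.6 occupy positions 5–6 → each gets rank 6.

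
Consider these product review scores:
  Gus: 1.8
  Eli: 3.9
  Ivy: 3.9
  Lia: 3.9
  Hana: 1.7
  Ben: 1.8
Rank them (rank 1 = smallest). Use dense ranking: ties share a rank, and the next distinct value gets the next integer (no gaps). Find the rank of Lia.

Sorted (ascending): 1.7, 1.8, 1.8, 3.9, 3.9, 3.9
The 2 values of 1.8 share dense rank 2.
The 3 values of 3.9 share dense rank 3.
Remaining distinct values take the next consecutive integers.
Lia has value 3.9 → rank 3.

3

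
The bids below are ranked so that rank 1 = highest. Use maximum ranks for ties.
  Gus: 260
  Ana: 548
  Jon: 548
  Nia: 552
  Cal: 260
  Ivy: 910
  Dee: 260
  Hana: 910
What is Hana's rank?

2

Sorted (descending): 910, 910, 552, 548, 548, 260, 260, 260
The 2 values of 910 occupy positions 1–2 → each gets rank 2.
The 2 values of 548 occupy positions 4–5 → each gets rank 5.
The 3 values of 260 occupy positions 6–8 → each gets rank 8.
Hana has value 910 → rank 2.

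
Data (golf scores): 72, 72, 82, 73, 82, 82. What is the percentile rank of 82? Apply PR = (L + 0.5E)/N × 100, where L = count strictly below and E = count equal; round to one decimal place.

75.0

N = 6.
Strictly below 82: 3. Equal to 82: 3.
PR = (3 + 0.5·3)/6 × 100 = 75.0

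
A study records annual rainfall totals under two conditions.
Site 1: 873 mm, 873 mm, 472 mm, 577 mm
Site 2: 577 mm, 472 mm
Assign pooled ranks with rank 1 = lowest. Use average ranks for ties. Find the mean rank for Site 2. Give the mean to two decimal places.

2.50

Sorted (ascending): 472, 472, 577, 577, 873, 873
The 2 values of 472 occupy positions 1–2 → average rank (1+2)/2 = 1.5.
The 2 values of 577 occupy positions 3–4 → average rank (3+4)/2 = 3.5.
The 2 values of 873 occupy positions 5–6 → average rank (5+6)/2 = 5.5.
Site 2 values → pooled ranks: 577→3.5, 472→1.5
Mean rank = (3.5 + 1.5) / 2 = 2.50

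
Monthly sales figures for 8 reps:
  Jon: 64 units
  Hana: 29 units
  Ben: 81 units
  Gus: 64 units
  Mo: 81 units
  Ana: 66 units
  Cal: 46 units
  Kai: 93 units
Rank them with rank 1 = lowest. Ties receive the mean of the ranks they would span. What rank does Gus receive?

Sorted (ascending): 29, 46, 64, 64, 66, 81, 81, 93
The 2 values of 64 occupy positions 3–4 → average rank (3+4)/2 = 3.5.
The 2 values of 81 occupy positions 6–7 → average rank (6+7)/2 = 6.5.
Gus has value 64 units → rank 3.5.

3.5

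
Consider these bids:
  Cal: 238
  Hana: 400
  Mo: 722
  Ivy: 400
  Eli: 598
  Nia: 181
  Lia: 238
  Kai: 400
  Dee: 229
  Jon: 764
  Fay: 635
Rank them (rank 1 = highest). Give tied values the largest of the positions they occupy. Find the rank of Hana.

Sorted (descending): 764, 722, 635, 598, 400, 400, 400, 238, 238, 229, 181
The 3 values of 400 occupy positions 5–7 → each gets rank 7.
The 2 values of 238 occupy positions 8–9 → each gets rank 9.
Hana has value 400 → rank 7.

7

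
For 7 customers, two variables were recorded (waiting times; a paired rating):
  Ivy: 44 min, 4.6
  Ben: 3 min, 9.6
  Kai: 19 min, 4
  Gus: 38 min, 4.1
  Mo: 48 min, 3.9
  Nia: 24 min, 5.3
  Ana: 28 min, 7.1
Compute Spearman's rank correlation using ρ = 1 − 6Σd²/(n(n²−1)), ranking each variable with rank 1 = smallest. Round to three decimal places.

-0.571

Ranks of variable 1: 6, 1, 2, 5, 7, 3, 4
Ranks of variable 2: 4, 7, 2, 3, 1, 5, 6
d = r₁ − r₂: 2, -6, 0, 2, 6, -2, -2
d²: 4, 36, 0, 4, 36, 4, 4; Σd² = 88
ρ = 1 − 6·88/(7·48) = 1 − 528/336 = -0.571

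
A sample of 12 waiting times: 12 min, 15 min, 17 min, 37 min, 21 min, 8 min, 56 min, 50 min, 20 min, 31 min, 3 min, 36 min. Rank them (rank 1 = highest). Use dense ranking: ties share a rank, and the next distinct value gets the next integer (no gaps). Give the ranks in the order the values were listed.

10, 9, 8, 3, 6, 11, 1, 2, 7, 5, 12, 4

Sorted (descending): 56, 50, 37, 36, 31, 21, 20, 17, 15, 12, 8, 3
No ties — each value takes its position as its rank.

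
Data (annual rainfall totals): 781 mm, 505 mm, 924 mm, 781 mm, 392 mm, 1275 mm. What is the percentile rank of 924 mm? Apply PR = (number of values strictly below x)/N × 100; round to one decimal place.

66.7

N = 6.
Strictly below 924: 4. Equal to 924: 1.
PR = 4/6 × 100 = 66.7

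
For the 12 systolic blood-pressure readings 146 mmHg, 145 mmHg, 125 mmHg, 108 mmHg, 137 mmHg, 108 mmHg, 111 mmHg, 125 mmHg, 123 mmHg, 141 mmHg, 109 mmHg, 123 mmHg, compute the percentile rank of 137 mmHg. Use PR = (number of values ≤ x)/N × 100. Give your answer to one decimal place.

N = 12.
Strictly below 137: 8. Equal to 137: 1.
PR = 9/12 × 100 = 75.0

75.0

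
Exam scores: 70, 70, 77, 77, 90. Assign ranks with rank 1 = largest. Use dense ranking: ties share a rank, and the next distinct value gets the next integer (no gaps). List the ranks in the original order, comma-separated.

3, 3, 2, 2, 1

Sorted (descending): 90, 77, 77, 70, 70
The 2 values of 77 share dense rank 2.
The 2 values of 70 share dense rank 3.
Remaining distinct values take the next consecutive integers.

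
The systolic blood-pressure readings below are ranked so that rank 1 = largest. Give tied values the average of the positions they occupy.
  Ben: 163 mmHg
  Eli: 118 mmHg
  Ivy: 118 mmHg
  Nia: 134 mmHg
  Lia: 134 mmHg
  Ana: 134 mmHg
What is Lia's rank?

Sorted (descending): 163, 134, 134, 134, 118, 118
The 3 values of 134 occupy positions 2–4 → average rank 3.
The 2 values of 118 occupy positions 5–6 → average rank (5+6)/2 = 5.5.
Lia has value 134 mmHg → rank 3.

3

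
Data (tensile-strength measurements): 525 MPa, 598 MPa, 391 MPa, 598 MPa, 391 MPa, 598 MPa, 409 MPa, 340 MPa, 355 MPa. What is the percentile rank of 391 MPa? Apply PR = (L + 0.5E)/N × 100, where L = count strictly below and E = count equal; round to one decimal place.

33.3

N = 9.
Strictly below 391: 2. Equal to 391: 2.
PR = (2 + 0.5·2)/9 × 100 = 33.3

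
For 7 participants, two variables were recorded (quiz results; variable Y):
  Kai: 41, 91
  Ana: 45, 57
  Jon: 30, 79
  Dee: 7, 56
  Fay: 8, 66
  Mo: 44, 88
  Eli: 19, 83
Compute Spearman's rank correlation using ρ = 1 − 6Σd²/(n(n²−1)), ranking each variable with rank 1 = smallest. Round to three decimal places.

0.393

Ranks of variable 1: 5, 7, 4, 1, 2, 6, 3
Ranks of variable 2: 7, 2, 4, 1, 3, 6, 5
d = r₁ − r₂: -2, 5, 0, 0, -1, 0, -2
d²: 4, 25, 0, 0, 1, 0, 4; Σd² = 34
ρ = 1 − 6·34/(7·48) = 1 − 204/336 = 0.393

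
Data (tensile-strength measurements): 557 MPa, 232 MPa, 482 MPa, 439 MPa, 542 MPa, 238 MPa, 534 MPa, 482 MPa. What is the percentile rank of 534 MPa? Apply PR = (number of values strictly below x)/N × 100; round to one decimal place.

62.5

N = 8.
Strictly below 534: 5. Equal to 534: 1.
PR = 5/8 × 100 = 62.5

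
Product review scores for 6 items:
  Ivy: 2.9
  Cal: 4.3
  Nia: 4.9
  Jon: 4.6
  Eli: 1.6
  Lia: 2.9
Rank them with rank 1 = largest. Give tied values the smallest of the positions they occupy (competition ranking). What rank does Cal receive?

Sorted (descending): 4.9, 4.6, 4.3, 2.9, 2.9, 1.6
The 2 values of 2.9 occupy positions 4–5 → each gets rank 4.
Cal has value 4.3 → rank 3.

3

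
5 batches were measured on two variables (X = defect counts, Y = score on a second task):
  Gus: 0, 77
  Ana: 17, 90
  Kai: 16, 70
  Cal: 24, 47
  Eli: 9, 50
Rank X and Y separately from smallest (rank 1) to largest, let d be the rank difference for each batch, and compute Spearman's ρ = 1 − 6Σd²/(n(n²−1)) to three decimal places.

Ranks of variable 1: 1, 4, 3, 5, 2
Ranks of variable 2: 4, 5, 3, 1, 2
d = r₁ − r₂: -3, -1, 0, 4, 0
d²: 9, 1, 0, 16, 0; Σd² = 26
ρ = 1 − 6·26/(5·24) = 1 − 156/120 = -0.300

-0.300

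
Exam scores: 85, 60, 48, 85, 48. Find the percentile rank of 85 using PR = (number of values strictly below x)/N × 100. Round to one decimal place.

N = 5.
Strictly below 85: 3. Equal to 85: 2.
PR = 3/5 × 100 = 60.0

60.0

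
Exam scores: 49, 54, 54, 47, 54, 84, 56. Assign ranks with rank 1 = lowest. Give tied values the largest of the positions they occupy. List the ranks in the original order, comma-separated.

2, 5, 5, 1, 5, 7, 6

Sorted (ascending): 47, 49, 54, 54, 54, 56, 84
The 3 values of 54 occupy positions 3–5 → each gets rank 5.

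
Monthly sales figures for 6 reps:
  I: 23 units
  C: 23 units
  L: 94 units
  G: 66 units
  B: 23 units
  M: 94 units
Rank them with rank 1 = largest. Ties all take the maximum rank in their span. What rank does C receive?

Sorted (descending): 94, 94, 66, 23, 23, 23
The 2 values of 94 occupy positions 1–2 → each gets rank 2.
The 3 values of 23 occupy positions 4–6 → each gets rank 6.
C has value 23 units → rank 6.

6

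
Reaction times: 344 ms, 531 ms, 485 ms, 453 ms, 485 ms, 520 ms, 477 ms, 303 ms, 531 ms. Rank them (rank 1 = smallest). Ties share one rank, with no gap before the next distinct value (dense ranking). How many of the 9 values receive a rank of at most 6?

Sorted (ascending): 303, 344, 453, 477, 485, 485, 520, 531, 531
The 2 values of 485 share dense rank 5.
The 2 values of 531 share dense rank 7.
Remaining distinct values take the next consecutive integers.
Ranks ≤ 6: {1, 2, 3, 4, 5, 5, 6} → 7 values.

7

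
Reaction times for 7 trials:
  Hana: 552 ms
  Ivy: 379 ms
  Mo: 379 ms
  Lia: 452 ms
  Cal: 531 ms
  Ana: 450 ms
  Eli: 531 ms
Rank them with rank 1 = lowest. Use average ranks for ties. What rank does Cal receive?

5.5

Sorted (ascending): 379, 379, 450, 452, 531, 531, 552
The 2 values of 379 occupy positions 1–2 → average rank (1+2)/2 = 1.5.
The 2 values of 531 occupy positions 5–6 → average rank (5+6)/2 = 5.5.
Cal has value 531 ms → rank 5.5.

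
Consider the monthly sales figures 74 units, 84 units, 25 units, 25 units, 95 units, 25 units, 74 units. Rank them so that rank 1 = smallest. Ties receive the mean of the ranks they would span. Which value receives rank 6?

84

Sorted (ascending): 25, 25, 25, 74, 74, 84, 95
The 3 values of 25 occupy positions 1–3 → average rank 2.
The 2 values of 74 occupy positions 4–5 → average rank (4+5)/2 = 4.5.
Rank 6 → value 84.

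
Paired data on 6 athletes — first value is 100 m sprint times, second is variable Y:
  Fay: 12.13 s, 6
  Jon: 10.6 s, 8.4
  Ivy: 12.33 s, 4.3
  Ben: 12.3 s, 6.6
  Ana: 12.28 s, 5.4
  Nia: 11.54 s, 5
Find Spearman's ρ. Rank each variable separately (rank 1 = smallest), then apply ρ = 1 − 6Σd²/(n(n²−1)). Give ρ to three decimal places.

-0.486

Ranks of variable 1: 3, 1, 6, 5, 4, 2
Ranks of variable 2: 4, 6, 1, 5, 3, 2
d = r₁ − r₂: -1, -5, 5, 0, 1, 0
d²: 1, 25, 25, 0, 1, 0; Σd² = 52
ρ = 1 − 6·52/(6·35) = 1 − 312/210 = -0.486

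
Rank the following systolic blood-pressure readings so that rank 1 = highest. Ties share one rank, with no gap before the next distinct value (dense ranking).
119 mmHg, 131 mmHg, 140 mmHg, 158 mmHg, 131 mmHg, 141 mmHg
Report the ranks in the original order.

Sorted (descending): 158, 141, 140, 131, 131, 119
The 2 values of 131 share dense rank 4.
Remaining distinct values take the next consecutive integers.

5, 4, 3, 1, 4, 2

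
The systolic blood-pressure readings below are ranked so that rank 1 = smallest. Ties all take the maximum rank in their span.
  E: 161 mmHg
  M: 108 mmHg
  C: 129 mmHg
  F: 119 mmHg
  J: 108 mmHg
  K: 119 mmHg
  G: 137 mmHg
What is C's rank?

5

Sorted (ascending): 108, 108, 119, 119, 129, 137, 161
The 2 values of 108 occupy positions 1–2 → each gets rank 2.
The 2 values of 119 occupy positions 3–4 → each gets rank 4.
C has value 129 mmHg → rank 5.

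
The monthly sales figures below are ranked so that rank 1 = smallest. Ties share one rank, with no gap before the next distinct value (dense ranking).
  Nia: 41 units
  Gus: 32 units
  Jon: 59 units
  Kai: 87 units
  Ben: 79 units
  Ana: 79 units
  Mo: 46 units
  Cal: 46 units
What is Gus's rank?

Sorted (ascending): 32, 41, 46, 46, 59, 79, 79, 87
The 2 values of 46 share dense rank 3.
The 2 values of 79 share dense rank 5.
Remaining distinct values take the next consecutive integers.
Gus has value 32 units → rank 1.

1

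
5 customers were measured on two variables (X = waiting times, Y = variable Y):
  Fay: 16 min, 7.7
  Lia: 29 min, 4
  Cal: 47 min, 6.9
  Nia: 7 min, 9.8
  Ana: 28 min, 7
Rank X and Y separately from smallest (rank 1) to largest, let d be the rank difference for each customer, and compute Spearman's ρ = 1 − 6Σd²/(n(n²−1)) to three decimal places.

-0.900

Ranks of variable 1: 2, 4, 5, 1, 3
Ranks of variable 2: 4, 1, 2, 5, 3
d = r₁ − r₂: -2, 3, 3, -4, 0
d²: 4, 9, 9, 16, 0; Σd² = 38
ρ = 1 − 6·38/(5·24) = 1 − 228/120 = -0.900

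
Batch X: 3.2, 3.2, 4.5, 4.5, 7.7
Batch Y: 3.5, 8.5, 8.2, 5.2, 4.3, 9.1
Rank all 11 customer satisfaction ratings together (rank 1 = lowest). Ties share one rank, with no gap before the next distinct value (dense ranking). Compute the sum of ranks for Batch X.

Sorted (ascending): 3.2, 3.2, 3.5, 4.3, 4.5, 4.5, 5.2, 7.7, 8.2, 8.5, 9.1
The 2 values of 3.2 share dense rank 1.
The 2 values of 4.5 share dense rank 4.
Remaining distinct values take the next consecutive integers.
Batch X values → pooled ranks: 3.2→1, 3.2→1, 4.5→4, 4.5→4, 7.7→6
Rank sum = 1 + 1 + 4 + 4 + 6 = 16

16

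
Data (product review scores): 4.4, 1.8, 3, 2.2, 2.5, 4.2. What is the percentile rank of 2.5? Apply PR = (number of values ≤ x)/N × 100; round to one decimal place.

50.0

N = 6.
Strictly below 2.5: 2. Equal to 2.5: 1.
PR = 3/6 × 100 = 50.0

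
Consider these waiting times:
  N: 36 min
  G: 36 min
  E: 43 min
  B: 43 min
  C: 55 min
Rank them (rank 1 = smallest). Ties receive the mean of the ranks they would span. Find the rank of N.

Sorted (ascending): 36, 36, 43, 43, 55
The 2 values of 36 occupy positions 1–2 → average rank (1+2)/2 = 1.5.
The 2 values of 43 occupy positions 3–4 → average rank (3+4)/2 = 3.5.
N has value 36 min → rank 1.5.

1.5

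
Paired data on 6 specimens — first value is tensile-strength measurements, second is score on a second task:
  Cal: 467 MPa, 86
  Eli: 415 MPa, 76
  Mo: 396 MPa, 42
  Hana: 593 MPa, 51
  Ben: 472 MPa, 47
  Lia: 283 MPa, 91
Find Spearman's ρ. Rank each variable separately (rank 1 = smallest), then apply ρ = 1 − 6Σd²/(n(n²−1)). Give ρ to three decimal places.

Ranks of variable 1: 4, 3, 2, 6, 5, 1
Ranks of variable 2: 5, 4, 1, 3, 2, 6
d = r₁ − r₂: -1, -1, 1, 3, 3, -5
d²: 1, 1, 1, 9, 9, 25; Σd² = 46
ρ = 1 − 6·46/(6·35) = 1 − 276/210 = -0.314

-0.314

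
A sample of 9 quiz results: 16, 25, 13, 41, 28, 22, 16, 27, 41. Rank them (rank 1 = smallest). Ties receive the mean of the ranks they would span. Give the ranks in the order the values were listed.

2.5, 5, 1, 8.5, 7, 4, 2.5, 6, 8.5

Sorted (ascending): 13, 16, 16, 22, 25, 27, 28, 41, 41
The 2 values of 16 occupy positions 2–3 → average rank (2+3)/2 = 2.5.
The 2 values of 41 occupy positions 8–9 → average rank (8+9)/2 = 8.5.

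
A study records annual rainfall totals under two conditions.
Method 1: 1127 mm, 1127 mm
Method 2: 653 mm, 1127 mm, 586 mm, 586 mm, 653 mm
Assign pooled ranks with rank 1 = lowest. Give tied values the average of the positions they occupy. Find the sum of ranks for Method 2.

Sorted (ascending): 586, 586, 653, 653, 1127, 1127, 1127
The 2 values of 586 occupy positions 1–2 → average rank (1+2)/2 = 1.5.
The 2 values of 653 occupy positions 3–4 → average rank (3+4)/2 = 3.5.
The 3 values of 1127 occupy positions 5–7 → average rank 6.
Method 2 values → pooled ranks: 653→3.5, 1127→6, 586→1.5, 586→1.5, 653→3.5
Rank sum = 3.5 + 6 + 1.5 + 1.5 + 3.5 = 16

16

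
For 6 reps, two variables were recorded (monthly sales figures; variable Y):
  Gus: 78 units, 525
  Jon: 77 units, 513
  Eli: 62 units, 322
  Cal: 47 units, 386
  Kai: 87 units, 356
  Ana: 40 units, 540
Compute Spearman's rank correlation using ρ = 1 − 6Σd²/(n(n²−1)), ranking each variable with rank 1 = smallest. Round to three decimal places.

Ranks of variable 1: 5, 4, 3, 2, 6, 1
Ranks of variable 2: 5, 4, 1, 3, 2, 6
d = r₁ − r₂: 0, 0, 2, -1, 4, -5
d²: 0, 0, 4, 1, 16, 25; Σd² = 46
ρ = 1 − 6·46/(6·35) = 1 − 276/210 = -0.314

-0.314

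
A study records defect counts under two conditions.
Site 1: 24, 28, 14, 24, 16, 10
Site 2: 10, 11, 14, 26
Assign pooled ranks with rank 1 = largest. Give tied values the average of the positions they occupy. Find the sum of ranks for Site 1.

29

Sorted (descending): 28, 26, 24, 24, 16, 14, 14, 11, 10, 10
The 2 values of 24 occupy positions 3–4 → average rank (3+4)/2 = 3.5.
The 2 values of 14 occupy positions 6–7 → average rank (6+7)/2 = 6.5.
The 2 values of 10 occupy positions 9–10 → average rank (9+10)/2 = 9.5.
Site 1 values → pooled ranks: 24→3.5, 28→1, 14→6.5, 24→3.5, 16→5, 10→9.5
Rank sum = 3.5 + 1 + 6.5 + 3.5 + 5 + 9.5 = 29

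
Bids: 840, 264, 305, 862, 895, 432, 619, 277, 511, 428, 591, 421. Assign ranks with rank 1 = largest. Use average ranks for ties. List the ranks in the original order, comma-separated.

Sorted (descending): 895, 862, 840, 619, 591, 511, 432, 428, 421, 305, 277, 264
No ties — each value takes its position as its rank.

3, 12, 10, 2, 1, 7, 4, 11, 6, 8, 5, 9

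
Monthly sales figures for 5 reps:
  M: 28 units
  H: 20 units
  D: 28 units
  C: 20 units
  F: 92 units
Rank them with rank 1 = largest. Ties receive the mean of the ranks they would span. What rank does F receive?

1

Sorted (descending): 92, 28, 28, 20, 20
The 2 values of 28 occupy positions 2–3 → average rank (2+3)/2 = 2.5.
The 2 values of 20 occupy positions 4–5 → average rank (4+5)/2 = 4.5.
F has value 92 units → rank 1.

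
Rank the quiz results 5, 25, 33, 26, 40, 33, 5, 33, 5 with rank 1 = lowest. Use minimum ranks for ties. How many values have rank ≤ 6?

Sorted (ascending): 5, 5, 5, 25, 26, 33, 33, 33, 40
The 3 values of 5 occupy positions 1–3 → each gets rank 1.
The 3 values of 33 occupy positions 6–8 → each gets rank 6.
Ranks ≤ 6: {1, 1, 1, 4, 5, 6, 6, 6} → 8 values.

8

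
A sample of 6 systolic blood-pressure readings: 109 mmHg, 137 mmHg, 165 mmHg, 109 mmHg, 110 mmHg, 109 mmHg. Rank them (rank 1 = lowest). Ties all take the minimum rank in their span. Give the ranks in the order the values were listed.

1, 5, 6, 1, 4, 1

Sorted (ascending): 109, 109, 109, 110, 137, 165
The 3 values of 109 occupy positions 1–3 → each gets rank 1.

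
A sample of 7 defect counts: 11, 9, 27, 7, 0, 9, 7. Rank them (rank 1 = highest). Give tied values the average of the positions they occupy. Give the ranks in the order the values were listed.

2, 3.5, 1, 5.5, 7, 3.5, 5.5

Sorted (descending): 27, 11, 9, 9, 7, 7, 0
The 2 values of 9 occupy positions 3–4 → average rank (3+4)/2 = 3.5.
The 2 values of 7 occupy positions 5–6 → average rank (5+6)/2 = 5.5.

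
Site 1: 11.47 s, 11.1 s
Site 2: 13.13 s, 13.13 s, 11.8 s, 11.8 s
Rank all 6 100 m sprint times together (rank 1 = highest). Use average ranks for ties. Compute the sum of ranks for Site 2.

Sorted (descending): 13.13, 13.13, 11.8, 11.8, 11.47, 11.1
The 2 values of 13.13 occupy positions 1–2 → average rank (1+2)/2 = 1.5.
The 2 values of 11.8 occupy positions 3–4 → average rank (3+4)/2 = 3.5.
Site 2 values → pooled ranks: 13.13→1.5, 13.13→1.5, 11.8→3.5, 11.8→3.5
Rank sum = 1.5 + 1.5 + 3.5 + 3.5 = 10

10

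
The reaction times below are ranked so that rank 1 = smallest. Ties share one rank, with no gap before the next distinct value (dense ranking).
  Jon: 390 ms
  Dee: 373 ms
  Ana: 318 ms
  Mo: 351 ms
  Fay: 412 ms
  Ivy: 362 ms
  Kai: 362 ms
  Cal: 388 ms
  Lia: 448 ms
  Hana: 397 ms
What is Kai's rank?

3

Sorted (ascending): 318, 351, 362, 362, 373, 388, 390, 397, 412, 448
The 2 values of 362 share dense rank 3.
Remaining distinct values take the next consecutive integers.
Kai has value 362 ms → rank 3.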